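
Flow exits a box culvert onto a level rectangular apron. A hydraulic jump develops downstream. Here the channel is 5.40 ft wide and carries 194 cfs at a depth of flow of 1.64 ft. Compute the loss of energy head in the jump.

q = Q/b = 194/5.40 = 35.9 ft²/s; V₁ = q/y₁ = 21.9 ft/s. Fr₁ = V₁/√(g·y₁) = 3.01.
Sequent-depth ratio: y₂/y₁ = ½[√(1 + 8Fr₁²) − 1] = ½[√73.70 − 1] = 3.79.
y₂ = 3.79 × 1.64 = 6.22 ft.
V₂ = q/y₂ = 35.9/6.22 = 5.78 ft/s. E₁ = y₁ + V₁²/2g = 9.09 ft; E₂ = y₂ + V₂²/2g = 6.74 ft. ΔE = E₁ − E₂ = 2.35 ft.

ΔE = 2.35 ft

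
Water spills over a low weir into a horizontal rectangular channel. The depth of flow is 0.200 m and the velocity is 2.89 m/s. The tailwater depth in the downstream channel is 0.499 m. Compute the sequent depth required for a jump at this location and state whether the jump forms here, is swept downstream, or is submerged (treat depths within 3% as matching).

y₂ = 0.492 m; the jump forms here

Fr₁ = V₁/√(g·y₁) = 2.89/√(9.81×0.200) = 2.06.
By Bélanger, y₂/y₁ = ½[√(1 + 8Fr₁²) − 1] = ½[√35.06 − 1] = 2.46.
y₂ = 2.46 × 0.200 = 0.492 m.
Tailwater y_tw = 0.499 m: y_tw ≈ y₂, so the jump forms here.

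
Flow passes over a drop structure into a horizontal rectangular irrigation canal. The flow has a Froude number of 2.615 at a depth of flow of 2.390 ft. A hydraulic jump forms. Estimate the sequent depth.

y₂ = 7.724 ft

Fr₁ = 2.615 (given).
Conjugate-depth relation: y₂/y₁ = ½[√(1 + 8Fr₁²) − 1] = ½[√55.706 − 1] = 3.232.
y₂ = 3.232 × 2.390 = 7.724 ft.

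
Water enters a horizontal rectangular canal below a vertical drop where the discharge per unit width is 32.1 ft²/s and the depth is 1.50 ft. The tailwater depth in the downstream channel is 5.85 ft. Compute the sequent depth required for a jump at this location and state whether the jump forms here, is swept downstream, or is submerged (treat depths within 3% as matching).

y₂ = 5.82 ft; the jump forms here

V₁ = q/y₁ = 32.1/1.50 = 21.4 ft/s. Fr₁ = V₁/√(g·y₁) = 21.4/√(32.2×1.50) = 3.08.
Conjugate-depth relation: y₂/y₁ = ½[√(1 + 8Fr₁²) − 1] = ½[√76.85 − 1] = 3.88.
y₂ = 3.88 × 1.50 = 5.82 ft.
Tailwater y_tw = 5.85 ft: y_tw ≈ y₂, so the jump forms here.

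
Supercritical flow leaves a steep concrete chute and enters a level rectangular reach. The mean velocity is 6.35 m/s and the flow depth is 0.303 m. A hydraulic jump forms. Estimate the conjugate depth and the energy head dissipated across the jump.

y₂ = 1.43 m; ΔE = 0.832 m

Fr₁ = V₁/√(g·y₁) = 6.35/√(9.81×0.303) = 3.68.
By Bélanger, y₂/y₁ = ½[√(1 + 8Fr₁²) − 1] = ½[√109.5 − 1] = 4.73.
y₂ = 4.73 × 0.303 = 1.43 m.
q = V₁·y₁ = 6.35 × 0.303 = 1.92 m²/s. V₂ = q/y₂ = 1.92/1.43 = 1.34 m/s. E₁ = y₁ + V₁²/2g = 2.36 m; E₂ = y₂ + V₂²/2g = 1.53 m. ΔE = E₁ − E₂ = 0.832 m.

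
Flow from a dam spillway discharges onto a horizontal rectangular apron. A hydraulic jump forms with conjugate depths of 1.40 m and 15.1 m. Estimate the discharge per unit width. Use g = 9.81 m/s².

For a rectangular channel the momentum equation gives q² = ½·g·y₁·y₂·(y₁ + y₂) = ½×9.81×1.40×15.1×16.5 = 1711.
q = √1711 = 41.4 m²/s.

q = 41.4 m²/s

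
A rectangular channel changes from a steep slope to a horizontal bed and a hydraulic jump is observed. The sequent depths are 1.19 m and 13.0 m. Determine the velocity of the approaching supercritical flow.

For a rectangular channel the momentum equation gives q² = ½·g·y₁·y₂·(y₁ + y₂) = ½×9.81×1.19×13.0×14.2 = 1077.
q = √1077 = 32.8 m²/s.
V₁ = q/y₁ = 32.8/1.19 = 27.6 m/s.

V₁ = 27.6 m/s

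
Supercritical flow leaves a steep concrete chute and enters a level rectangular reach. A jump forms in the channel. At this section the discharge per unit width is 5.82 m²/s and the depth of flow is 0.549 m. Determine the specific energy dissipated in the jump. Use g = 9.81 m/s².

ΔE = 2.83 m

V₁ = q/y₁ = 5.82/0.549 = 10.6 m/s. Fr₁ = V₁/√(g·y₁) = 10.6/√(9.81×0.549) = 4.57.
Bélanger equation: y₂/y₁ = ½[√(1 + 8Fr₁²) − 1] = ½[√167.9 − 1] = 5.98.
y₂ = 5.98 × 0.549 = 3.28 m.
Head loss: ΔE = (y₂ − y₁)³/(4y₁y₂) = (3.28 − 0.549)³/(4×0.549×3.28) = 20.4/7.21 = 2.83 m.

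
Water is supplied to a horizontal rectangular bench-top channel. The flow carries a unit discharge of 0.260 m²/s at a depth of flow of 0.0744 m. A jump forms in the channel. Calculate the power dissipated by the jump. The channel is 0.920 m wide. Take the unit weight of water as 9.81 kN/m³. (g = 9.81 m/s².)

V₁ = q/y₁ = 0.260/0.0744 = 3.49 m/s. Fr₁ = V₁/√(g·y₁) = 3.49/√(9.81×0.0744) = 4.09.
From the momentum equation for a rectangular channel, y₂/y₁ = ½[√(1 + 8Fr₁²) − 1] = ½[√134.9 − 1] = 5.31.
y₂ = 5.31 × 0.0744 = 0.395 m.
V₂ = q/y₂ = 0.260/0.395 = 0.659 m/s. E₁ = y₁ + V₁²/2g = 0.697 m; E₂ = y₂ + V₂²/2g = 0.417 m. ΔE = E₁ − E₂ = 0.280 m.
Q = q·b = 0.260 × 0.920 = 0.239 m³/s. P = γ·Q·ΔE = 9.81 × 0.239 × 0.280 = 0.657 kW.

P = 0.657 kW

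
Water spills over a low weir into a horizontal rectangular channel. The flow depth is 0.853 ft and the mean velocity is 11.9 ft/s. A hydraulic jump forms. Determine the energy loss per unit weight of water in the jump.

Fr₁ = V₁/√(g·y₁) = 11.9/√(32.2×0.853) = 2.27.
Bélanger equation: y₂/y₁ = ½[√(1 + 8Fr₁²) − 1] = ½[√42.25 − 1] = 2.75.
y₂ = 2.75 × 0.853 = 2.35 ft.
Head loss: ΔE = (y₂ − y₁)³/(4y₁y₂) = (2.35 − 0.853)³/(4×0.853×2.35) = 3.33/8.00 = 0.416 ft.

ΔE = 0.416 ft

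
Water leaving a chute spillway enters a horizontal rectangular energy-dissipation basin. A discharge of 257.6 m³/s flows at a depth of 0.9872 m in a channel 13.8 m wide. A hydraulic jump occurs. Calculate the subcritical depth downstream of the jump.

y₂ = 8.004 m

q = Q/b = 257.6/13.8 = 18.67 m²/s; V₁ = q/y₁ = 18.91 m/s. Fr₁ = V₁/√(g·y₁) = 6.076.
Sequent-depth ratio: y₂/y₁ = ½[√(1 + 8Fr₁²) − 1] = ½[√296.35 − 1] = 8.107.
y₂ = 8.107 × 0.9872 = 8.004 m.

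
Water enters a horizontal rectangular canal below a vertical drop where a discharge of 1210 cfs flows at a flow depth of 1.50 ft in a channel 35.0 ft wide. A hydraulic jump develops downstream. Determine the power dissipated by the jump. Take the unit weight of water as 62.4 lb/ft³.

P = 406 hp

q = Q/b = 1210/35.0 = 34.6 ft²/s; V₁ = q/y₁ = 23.0 ft/s. Fr₁ = V₁/√(g·y₁) = 3.32.
Conjugate-depth relation: y₂/y₁ = ½[√(1 + 8Fr₁²) − 1] = ½[√88.98 − 1] = 4.22.
y₂ = 4.22 × 1.50 = 6.32 ft.
V₂ = q/y₂ = 34.6/6.32 = 5.47 ft/s. E₁ = y₁ + V₁²/2g = 9.75 ft; E₂ = y₂ + V₂²/2g = 6.79 ft. ΔE = E₁ − E₂ = 2.96 ft.
P = γ·Q·ΔE/550 = 62.4 × 1210 × 2.96 / 550 = 406 hp.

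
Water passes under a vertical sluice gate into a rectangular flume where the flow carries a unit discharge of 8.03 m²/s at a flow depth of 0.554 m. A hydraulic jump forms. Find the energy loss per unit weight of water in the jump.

V₁ = q/y₁ = 8.03/0.554 = 14.5 m/s. Fr₁ = V₁/√(g·y₁) = 14.5/√(9.81×0.554) = 6.22.
Sequent-depth ratio: y₂/y₁ = ½[√(1 + 8Fr₁²) − 1] = ½[√310.3 − 1] = 8.31.
y₂ = 8.31 × 0.554 = 4.60 m.
V₂ = q/y₂ = 8.03/4.60 = 1.74 m/s. E₁ = y₁ + V₁²/2g = 11.3 m; E₂ = y₂ + V₂²/2g = 4.76 m. ΔE = E₁ − E₂ = 6.50 m.

ΔE = 6.50 m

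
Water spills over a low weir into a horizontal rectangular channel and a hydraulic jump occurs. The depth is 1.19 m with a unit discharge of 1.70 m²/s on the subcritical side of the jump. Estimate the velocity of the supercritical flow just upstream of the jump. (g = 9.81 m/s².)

V₂ = q/y₂ = 1.70/1.19 = 1.43 m/s; Fr₂ = V₂/√(g·y₂) = 0.418.
Applying the sequent-depth relation in reverse, y₁/y₂ = ½[√(1 + 8Fr₂²) − 1] = ½[√2.399 − 1] = 0.274.
y₁ = 0.274 × 1.19 = 0.326 m.
V₁ = q/y₁ = 1.70/0.326 = 5.21 m/s.

V₁ = 5.21 m/s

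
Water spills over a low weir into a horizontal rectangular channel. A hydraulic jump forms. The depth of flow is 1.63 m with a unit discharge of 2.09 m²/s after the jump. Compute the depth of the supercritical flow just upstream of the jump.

V₂ = q/y₂ = 2.09/1.63 = 1.28 m/s; Fr₂ = V₂/√(g·y₂) = 0.321.
The Bélanger relation is symmetric: y₁/y₂ = ½[√(1 + 8Fr₂²) − 1] = ½[√1.823 − 1] = 0.175.
y₁ = 0.175 × 1.63 = 0.285 m.

y₁ = 0.285 m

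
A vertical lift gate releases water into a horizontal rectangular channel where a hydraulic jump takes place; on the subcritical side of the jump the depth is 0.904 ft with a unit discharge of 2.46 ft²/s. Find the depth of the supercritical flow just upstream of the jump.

V₂ = q/y₂ = 2.46/0.904 = 2.72 ft/s; Fr₂ = V₂/√(g·y₂) = 0.504.
Applying the sequent-depth relation in reverse, y₁/y₂ = ½[√(1 + 8Fr₂²) − 1] = ½[√3.035 − 1] = 0.371.
y₁ = 0.371 × 0.904 = 0.335 ft.

y₁ = 0.335 ft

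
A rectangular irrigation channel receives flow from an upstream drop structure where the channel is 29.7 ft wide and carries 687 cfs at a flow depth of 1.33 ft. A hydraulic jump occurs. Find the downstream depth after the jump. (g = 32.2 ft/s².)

q = Q/b = 687/29.7 = 23.1 ft²/s; V₁ = q/y₁ = 17.4 ft/s. Fr₁ = V₁/√(g·y₁) = 2.66.
Sequent-depth ratio: y₂/y₁ = ½[√(1 + 8Fr₁²) − 1] = ½[√57.50 − 1] = 3.29.
y₂ = 3.29 × 1.33 = 4.38 ft.

y₂ = 4.38 ft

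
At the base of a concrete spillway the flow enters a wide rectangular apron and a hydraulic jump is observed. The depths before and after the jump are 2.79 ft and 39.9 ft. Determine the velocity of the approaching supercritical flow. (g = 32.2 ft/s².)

V₁ = 99.1 ft/s

For a rectangular channel the momentum equation gives q² = ½·g·y₁·y₂·(y₁ + y₂) = ½×32.2×2.79×39.9×42.7 = 76512.
q = √76512 = 277 ft²/s.
V₁ = q/y₁ = 277/2.79 = 99.1 ft/s.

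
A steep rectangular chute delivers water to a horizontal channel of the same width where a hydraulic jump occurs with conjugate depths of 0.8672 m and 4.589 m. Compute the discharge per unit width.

q = 10.32 m²/s

For a rectangular channel the momentum equation gives q² = ½·g·y₁·y₂·(y₁ + y₂) = ½×9.81×0.8672×4.589×5.456 = 106.5.
q = √106.5 = 10.32 m²/s.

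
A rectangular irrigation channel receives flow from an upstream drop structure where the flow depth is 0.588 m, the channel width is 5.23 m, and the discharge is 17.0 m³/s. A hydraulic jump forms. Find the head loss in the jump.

ΔE = 0.303 m

q = Q/b = 17.0/5.23 = 3.25 m²/s; V₁ = q/y₁ = 5.53 m/s. Fr₁ = V₁/√(g·y₁) = 2.30.
By Bélanger, y₂/y₁ = ½[√(1 + 8Fr₁²) − 1] = ½[√43.38 − 1] = 2.79.
y₂ = 2.79 × 0.588 = 1.64 m.
V₂ = q/y₂ = 3.25/1.64 = 1.98 m/s. E₁ = y₁ + V₁²/2g = 2.15 m; E₂ = y₂ + V₂²/2g = 1.84 m. ΔE = E₁ − E₂ = 0.303 m.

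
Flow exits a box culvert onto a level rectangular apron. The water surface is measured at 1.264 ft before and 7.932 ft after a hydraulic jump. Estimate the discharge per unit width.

For a rectangular channel the momentum equation gives q² = ½·g·y₁·y₂·(y₁ + y₂) = ½×32.2×1.264×7.932×9.196 = 1484.
q = √1484 = 38.53 ft²/s.

q = 38.53 ft²/s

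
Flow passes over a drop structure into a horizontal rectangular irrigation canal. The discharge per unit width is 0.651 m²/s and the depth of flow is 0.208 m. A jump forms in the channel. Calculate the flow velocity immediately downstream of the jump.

V₂ = 1.19 m/s

V₁ = q/y₁ = 0.651/0.208 = 3.13 m/s. Fr₁ = V₁/√(g·y₁) = 3.13/√(9.81×0.208) = 2.19.
Bélanger equation: y₂/y₁ = ½[√(1 + 8Fr₁²) − 1] = ½[√39.41 − 1] = 2.64.
y₂ = 2.64 × 0.208 = 0.549 m.
V₂ = q/y₂ = 0.651/0.549 = 1.19 m/s.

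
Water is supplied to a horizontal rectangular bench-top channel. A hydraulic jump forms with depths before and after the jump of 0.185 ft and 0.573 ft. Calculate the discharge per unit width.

q = 1.14 ft²/s

For a rectangular channel the momentum equation gives q² = ½·g·y₁·y₂·(y₁ + y₂) = ½×32.2×0.185×0.573×0.758 = 1.29.
q = √1.29 = 1.14 ft²/s.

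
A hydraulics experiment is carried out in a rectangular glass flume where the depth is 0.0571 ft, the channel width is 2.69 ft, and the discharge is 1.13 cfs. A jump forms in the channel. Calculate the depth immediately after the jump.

q = Q/b = 1.13/2.69 = 0.420 ft²/s; V₁ = q/y₁ = 7.36 ft/s. Fr₁ = V₁/√(g·y₁) = 5.43.
Sequent-depth ratio: y₂/y₁ = ½[√(1 + 8Fr₁²) − 1] = ½[√236.5 − 1] = 7.19.
y₂ = 7.19 × 0.0571 = 0.411 ft.

y₂ = 0.411 ft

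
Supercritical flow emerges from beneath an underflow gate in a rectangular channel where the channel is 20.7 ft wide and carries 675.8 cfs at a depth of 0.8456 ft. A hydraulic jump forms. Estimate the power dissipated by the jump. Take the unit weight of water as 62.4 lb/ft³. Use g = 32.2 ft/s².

q = Q/b = 675.8/20.7 = 32.65 ft²/s; V₁ = q/y₁ = 38.61 ft/s. Fr₁ = V₁/√(g·y₁) = 7.399.
From the momentum equation for a rectangular channel, y₂/y₁ = ½[√(1 + 8Fr₁²) − 1] = ½[√438.96 − 1] = 9.976.
y₂ = 9.976 × 0.8456 = 8.435 ft.
V₂ = q/y₂ = 32.65/8.435 = 3.870 ft/s. E₁ = y₁ + V₁²/2g = 23.99 ft; E₂ = y₂ + V₂²/2g = 8.668 ft. ΔE = E₁ − E₂ = 15.32 ft.
P = γ·Q·ΔE/550 = 62.4 × 675.8 × 15.32 / 550 = 1175 hp.

P = 1175 hp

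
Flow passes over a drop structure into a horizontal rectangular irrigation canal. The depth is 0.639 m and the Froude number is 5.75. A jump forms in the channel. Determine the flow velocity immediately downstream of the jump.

Fr₁ = 5.75 (given).
Sequent-depth ratio: y₂/y₁ = ½[√(1 + 8Fr₁²) − 1] = ½[√265.5 − 1] = 7.65.
y₂ = 7.65 × 0.639 = 4.89 m.
V₁ = Fr₁·√(g·y₁) = 5.75×√(9.81×0.639) = 14.4 m/s; q = V₁·y₁ = 9.20 m²/s.
V₂ = q/y₂ = 9.20/4.89 = 1.88 m/s.

V₂ = 1.88 m/s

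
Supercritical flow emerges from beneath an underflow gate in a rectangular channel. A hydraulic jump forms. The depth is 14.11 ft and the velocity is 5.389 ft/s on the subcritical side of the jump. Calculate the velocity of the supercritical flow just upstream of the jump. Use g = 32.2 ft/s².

Fr₂ = V₂/√(g·y₂) = 5.389/√(32.2×14.11) = 0.2528.
The Bélanger relation is symmetric: y₁/y₂ = ½[√(1 + 8Fr₂²) − 1] = ½[√1.5114 − 1] = 0.1147.
y₁ = 0.1147 × 14.11 = 1.618 ft.
V₁ = q/y₁ = 76.04/1.618 = 46.99 ft/s.

V₁ = 46.99 ft/s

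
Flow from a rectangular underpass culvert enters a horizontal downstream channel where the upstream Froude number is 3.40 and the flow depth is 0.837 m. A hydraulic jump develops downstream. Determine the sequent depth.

Fr₁ = 3.40 (given).
Conjugate-depth relation: y₂/y₁ = ½[√(1 + 8Fr₁²) − 1] = ½[√93.48 − 1] = 4.33.
y₂ = 4.33 × 0.837 = 3.63 m.

y₂ = 3.63 m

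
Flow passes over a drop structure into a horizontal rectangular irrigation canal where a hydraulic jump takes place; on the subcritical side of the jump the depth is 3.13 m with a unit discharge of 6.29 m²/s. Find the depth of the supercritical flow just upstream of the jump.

V₂ = q/y₂ = 6.29/3.13 = 2.01 m/s; Fr₂ = V₂/√(g·y₂) = 0.363.
The Bélanger relation is symmetric: y₁/y₂ = ½[√(1 + 8Fr₂²) − 1] = ½[√2.052 − 1] = 0.216.
y₁ = 0.216 × 3.13 = 0.677 m.

y₁ = 0.677 m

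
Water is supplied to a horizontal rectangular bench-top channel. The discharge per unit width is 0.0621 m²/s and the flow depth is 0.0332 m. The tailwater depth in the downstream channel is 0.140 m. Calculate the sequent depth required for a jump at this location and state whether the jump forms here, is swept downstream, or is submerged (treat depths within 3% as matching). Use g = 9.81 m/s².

V₁ = q/y₁ = 0.0621/0.0332 = 1.87 m/s. Fr₁ = V₁/√(g·y₁) = 1.87/√(9.81×0.0332) = 3.28.
Conjugate-depth relation: y₂/y₁ = ½[√(1 + 8Fr₁²) − 1] = ½[√86.94 − 1] = 4.16.
y₂ = 4.16 × 0.0332 = 0.138 m.
Tailwater y_tw = 0.140 m: y_tw ≈ y₂, so the jump forms here.

y₂ = 0.138 m; the jump forms here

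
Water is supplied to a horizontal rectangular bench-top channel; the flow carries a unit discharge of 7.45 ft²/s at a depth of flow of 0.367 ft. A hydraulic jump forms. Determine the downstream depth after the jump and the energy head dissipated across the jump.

y₂ = 2.89 ft; ΔE = 3.78 ft

V₁ = q/y₁ = 7.45/0.367 = 20.3 ft/s. Fr₁ = V₁/√(g·y₁) = 20.3/√(32.2×0.367) = 5.91.
By Bélanger, y₂/y₁ = ½[√(1 + 8Fr₁²) − 1] = ½[√280.0 − 1] = 7.87.
y₂ = 7.87 × 0.367 = 2.89 ft.
Head loss: ΔE = (y₂ − y₁)³/(4y₁y₂) = (2.89 − 0.367)³/(4×0.367×2.89) = 16.0/4.24 = 3.78 ft.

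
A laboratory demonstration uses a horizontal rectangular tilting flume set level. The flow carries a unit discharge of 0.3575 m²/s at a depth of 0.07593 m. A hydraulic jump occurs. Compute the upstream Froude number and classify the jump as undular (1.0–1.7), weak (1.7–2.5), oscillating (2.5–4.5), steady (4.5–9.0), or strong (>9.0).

Fr₁ = 5.455; steady jump

V₁ = q/y₁ = 0.3575/0.07593 = 4.708 m/s. Fr₁ = V₁/√(g·y₁) = 4.708/√(9.81×0.07593) = 5.455.
Fr₁ = 5.455 lies in the steady range.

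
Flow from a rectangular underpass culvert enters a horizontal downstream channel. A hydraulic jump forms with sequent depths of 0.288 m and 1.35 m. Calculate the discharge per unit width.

For a rectangular channel the momentum equation gives q² = ½·g·y₁·y₂·(y₁ + y₂) = ½×9.81×0.288×1.35×1.64 = 3.12.
q = √3.12 = 1.77 m²/s.

q = 1.77 m²/s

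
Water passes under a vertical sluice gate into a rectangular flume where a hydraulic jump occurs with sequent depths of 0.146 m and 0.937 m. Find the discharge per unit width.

q = 0.852 m²/s

For a rectangular channel the momentum equation gives q² = ½·g·y₁·y₂·(y₁ + y₂) = ½×9.81×0.146×0.937×1.08 = 0.727.
q = √0.727 = 0.852 m²/s.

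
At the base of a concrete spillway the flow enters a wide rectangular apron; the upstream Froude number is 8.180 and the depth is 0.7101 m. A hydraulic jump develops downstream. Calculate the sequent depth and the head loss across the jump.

y₂ = 7.867 m; ΔE = 16.41 m

Fr₁ = 8.180 (given).
Sequent-depth ratio: y₂/y₁ = ½[√(1 + 8Fr₁²) − 1] = ½[√536.30 − 1] = 11.08.
y₂ = 11.08 × 0.7101 = 7.867 m.
Head loss: ΔE = (y₂ − y₁)³/(4y₁y₂) = (7.867 − 0.7101)³/(4×0.7101×7.867) = 366.6/22.35 = 16.41 m.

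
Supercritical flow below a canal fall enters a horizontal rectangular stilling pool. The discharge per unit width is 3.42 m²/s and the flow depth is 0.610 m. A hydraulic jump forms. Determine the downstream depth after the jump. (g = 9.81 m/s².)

y₂ = 1.70 m

V₁ = q/y₁ = 3.42/0.610 = 5.61 m/s. Fr₁ = V₁/√(g·y₁) = 5.61/√(9.81×0.610) = 2.29.
Sequent-depth ratio: y₂/y₁ = ½[√(1 + 8Fr₁²) − 1] = ½[√43.02 − 1] = 2.78.
y₂ = 2.78 × 0.610 = 1.70 m.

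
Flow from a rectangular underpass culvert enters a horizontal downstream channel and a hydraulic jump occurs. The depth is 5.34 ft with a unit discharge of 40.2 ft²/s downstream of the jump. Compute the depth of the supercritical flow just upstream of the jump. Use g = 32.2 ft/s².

V₂ = q/y₂ = 40.2/5.34 = 7.53 ft/s; Fr₂ = V₂/√(g·y₂) = 0.574.
Applying the sequent-depth relation in reverse, y₁/y₂ = ½[√(1 + 8Fr₂²) − 1] = ½[√3.637 − 1] = 0.454.
y₁ = 0.454 × 5.34 = 2.42 ft.

y₁ = 2.42 ft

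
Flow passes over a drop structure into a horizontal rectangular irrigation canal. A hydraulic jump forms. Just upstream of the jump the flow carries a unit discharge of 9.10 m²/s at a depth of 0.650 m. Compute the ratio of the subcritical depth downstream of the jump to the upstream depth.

y₂/y₁ = 7.36

V₁ = q/y₁ = 9.10/0.650 = 14.0 m/s. Fr₁ = V₁/√(g·y₁) = 14.0/√(9.81×0.650) = 5.54.
By Bélanger, y₂/y₁ = ½[√(1 + 8Fr₁²) − 1] = ½[√246.9 − 1] = 7.36.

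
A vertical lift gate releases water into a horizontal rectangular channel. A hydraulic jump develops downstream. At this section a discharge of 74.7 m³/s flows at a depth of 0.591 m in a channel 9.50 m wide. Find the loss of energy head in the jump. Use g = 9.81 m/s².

q = Q/b = 74.7/9.50 = 7.86 m²/s; V₁ = q/y₁ = 13.3 m/s. Fr₁ = V₁/√(g·y₁) = 5.53.
Sequent-depth ratio: y₂/y₁ = ½[√(1 + 8Fr₁²) − 1] = ½[√245.3 − 1] = 7.33.
y₂ = 7.33 × 0.591 = 4.33 m.
Head loss: ΔE = (y₂ − y₁)³/(4y₁y₂) = (4.33 − 0.591)³/(4×0.591×4.33) = 52.4/10.2 = 5.11 m.

ΔE = 5.11 m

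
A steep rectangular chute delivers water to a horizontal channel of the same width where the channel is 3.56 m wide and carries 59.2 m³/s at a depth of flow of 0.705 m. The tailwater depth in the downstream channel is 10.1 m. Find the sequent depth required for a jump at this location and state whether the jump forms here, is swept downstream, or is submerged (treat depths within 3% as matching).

y₂ = 8.60 m; the jump is submerged

q = Q/b = 59.2/3.56 = 16.6 m²/s; V₁ = q/y₁ = 23.6 m/s. Fr₁ = V₁/√(g·y₁) = 8.97.
Sequent-depth ratio: y₂/y₁ = ½[√(1 + 8Fr₁²) − 1] = ½[√644.6 − 1] = 12.2.
y₂ = 12.2 × 0.705 = 8.60 m.
Tailwater y_tw = 10.1 m: y_tw > y₂, so the jump is submerged.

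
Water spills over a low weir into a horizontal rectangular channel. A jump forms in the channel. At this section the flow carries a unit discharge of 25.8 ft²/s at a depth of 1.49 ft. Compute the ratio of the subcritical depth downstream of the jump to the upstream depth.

V₁ = q/y₁ = 25.8/1.49 = 17.3 ft/s. Fr₁ = V₁/√(g·y₁) = 17.3/√(32.2×1.49) = 2.50.
Sequent-depth ratio: y₂/y₁ = ½[√(1 + 8Fr₁²) − 1] = ½[√50.99 − 1] = 3.07.

y₂/y₁ = 3.07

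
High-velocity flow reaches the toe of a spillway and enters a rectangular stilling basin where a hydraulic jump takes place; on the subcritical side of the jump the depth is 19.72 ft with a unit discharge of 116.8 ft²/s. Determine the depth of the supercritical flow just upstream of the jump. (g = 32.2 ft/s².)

y₁ = 1.980 ft

V₂ = q/y₂ = 116.8/19.72 = 5.923 ft/s; Fr₂ = V₂/√(g·y₂) = 0.2350.
Since the conjugate-depth ratio holds either way, y₁/y₂ = ½[√(1 + 8Fr₂²) − 1] = ½[√1.4420 − 1] = 0.1004.
y₁ = 0.1004 × 19.72 = 1.980 ft.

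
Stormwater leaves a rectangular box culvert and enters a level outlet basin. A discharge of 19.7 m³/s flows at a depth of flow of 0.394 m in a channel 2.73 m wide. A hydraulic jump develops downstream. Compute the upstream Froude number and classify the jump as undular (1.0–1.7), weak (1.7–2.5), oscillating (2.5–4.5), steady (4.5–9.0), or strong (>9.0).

q = Q/b = 19.7/2.73 = 7.22 m²/s; V₁ = q/y₁ = 18.3 m/s. Fr₁ = V₁/√(g·y₁) = 9.32.
Fr₁ = 9.32 lies in the strong range.

Fr₁ = 9.32; strong jump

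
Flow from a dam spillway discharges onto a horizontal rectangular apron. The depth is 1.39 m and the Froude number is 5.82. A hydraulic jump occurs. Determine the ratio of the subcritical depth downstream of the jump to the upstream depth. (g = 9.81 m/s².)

y₂/y₁ = 7.75

Fr₁ = 5.82 (given).
Bélanger equation: y₂/y₁ = ½[√(1 + 8Fr₁²) − 1] = ½[√272.0 − 1] = 7.75.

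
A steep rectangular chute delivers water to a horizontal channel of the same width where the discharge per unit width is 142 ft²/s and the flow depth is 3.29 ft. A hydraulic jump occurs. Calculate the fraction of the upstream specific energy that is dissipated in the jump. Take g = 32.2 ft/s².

V₁ = q/y₁ = 142/3.29 = 43.2 ft/s. Fr₁ = V₁/√(g·y₁) = 43.2/√(32.2×3.29) = 4.19.
Bélanger equation: y₂/y₁ = ½[√(1 + 8Fr₁²) − 1] = ½[√141.7 − 1] = 5.45.
y₂ = 5.45 × 3.29 = 17.9 ft.
E₁ = y₁ + V₁²/2g = 32.2 ft. ΔE = (y₂ − y₁)³/(4y₁y₂) = 13.3 ft. ΔE/E₁ = 13.3/32.2 = 0.413.

ΔE/E₁ = 0.413 (41.3%)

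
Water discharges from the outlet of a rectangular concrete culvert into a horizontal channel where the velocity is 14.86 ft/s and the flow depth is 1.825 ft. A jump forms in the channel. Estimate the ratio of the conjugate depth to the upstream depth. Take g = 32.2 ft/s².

Fr₁ = V₁/√(g·y₁) = 14.86/√(32.2×1.825) = 1.938.
By Bélanger, y₂/y₁ = ½[√(1 + 8Fr₁²) − 1] = ½[√31.061 − 1] = 2.287.

y₂/y₁ = 2.287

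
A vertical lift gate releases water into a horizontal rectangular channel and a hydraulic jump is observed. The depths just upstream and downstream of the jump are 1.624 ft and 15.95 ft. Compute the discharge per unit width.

q = 85.61 ft²/s

For a rectangular channel the momentum equation gives q² = ½·g·y₁·y₂·(y₁ + y₂) = ½×32.2×1.624×15.95×17.57 = 7329.
q = √7329 = 85.61 ft²/s.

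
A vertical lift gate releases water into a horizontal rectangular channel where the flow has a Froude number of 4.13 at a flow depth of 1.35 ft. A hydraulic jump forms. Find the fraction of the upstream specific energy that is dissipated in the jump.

Fr₁ = 4.13 (given).
From the momentum equation for a rectangular channel, y₂/y₁ = ½[√(1 + 8Fr₁²) − 1] = ½[√137.5 − 1] = 5.36.
y₂ = 5.36 × 1.35 = 7.24 ft.
E₁ = y₁(1 + Fr₁²/2) = 1.35×(1 + 4.13²/2) = 12.9 ft. ΔE = (y₂ − y₁)³/(4y₁y₂) = 5.22 ft. ΔE/E₁ = 5.22/12.9 = 0.406.

ΔE/E₁ = 0.406 (40.6%)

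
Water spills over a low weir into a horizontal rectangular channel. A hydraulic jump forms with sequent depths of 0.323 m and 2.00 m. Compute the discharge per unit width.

For a rectangular channel the momentum equation gives q² = ½·g·y₁·y₂·(y₁ + y₂) = ½×9.81×0.323×2.00×2.32 = 7.36.
q = √7.36 = 2.71 m²/s.

q = 2.71 m²/s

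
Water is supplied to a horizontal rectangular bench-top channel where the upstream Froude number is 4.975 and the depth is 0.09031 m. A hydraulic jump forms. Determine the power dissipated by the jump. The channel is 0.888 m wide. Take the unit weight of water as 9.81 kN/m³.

P = 2.174 kW

Fr₁ = 4.975 (given).
Conjugate-depth relation: y₂/y₁ = ½[√(1 + 8Fr₁²) − 1] = ½[√199.00 − 1] = 6.553.
y₂ = 6.553 × 0.09031 = 0.5918 m.
Head loss: ΔE = (y₂ − y₁)³/(4y₁y₂) = (0.5918 − 0.09031)³/(4×0.09031×0.5918) = 0.1262/0.2138 = 0.5901 m.
V₁ = Fr₁·√(g·y₁) = 4.975×√(9.81×0.09031) = 4.683 m/s; q = V₁·y₁ = 0.4229 m²/s. Q = q·b = 0.4229 × 0.888 = 0.3755 m³/s. P = γ·Q·ΔE = 9.81 × 0.3755 × 0.5901 = 2.174 kW.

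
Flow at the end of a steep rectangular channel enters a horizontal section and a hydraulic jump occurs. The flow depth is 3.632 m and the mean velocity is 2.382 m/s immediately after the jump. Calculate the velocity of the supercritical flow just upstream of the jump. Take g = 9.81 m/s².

Fr₂ = V₂/√(g·y₂) = 2.382/√(9.81×3.632) = 0.3991.
The Bélanger relation is symmetric: y₁/y₂ = ½[√(1 + 8Fr₂²) − 1] = ½[√2.2740 − 1] = 0.2540.
y₁ = 0.2540 × 3.632 = 0.9225 m.
V₁ = q/y₁ = 8.651/0.9225 = 9.379 m/s.

V₁ = 9.379 m/s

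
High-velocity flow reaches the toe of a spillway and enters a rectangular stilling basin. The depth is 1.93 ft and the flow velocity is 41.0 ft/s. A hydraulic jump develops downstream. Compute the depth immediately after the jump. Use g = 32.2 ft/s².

Fr₁ = V₁/√(g·y₁) = 41.0/√(32.2×1.93) = 5.20.
By Bélanger, y₂/y₁ = ½[√(1 + 8Fr₁²) − 1] = ½[√217.4 − 1] = 6.87.
y₂ = 6.87 × 1.93 = 13.3 ft.

y₂ = 13.3 ft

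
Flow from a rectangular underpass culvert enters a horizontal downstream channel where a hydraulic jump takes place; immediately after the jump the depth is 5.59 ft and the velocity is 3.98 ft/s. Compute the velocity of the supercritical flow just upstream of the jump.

V₁ = 26.1 ft/s

Fr₂ = V₂/√(g·y₂) = 3.98/√(32.2×5.59) = 0.297.
The Bélanger relation is symmetric: y₁/y₂ = ½[√(1 + 8Fr₂²) − 1] = ½[√1.704 − 1] = 0.153.
y₁ = 0.153 × 5.59 = 0.854 ft.
V₁ = q/y₁ = 22.2/0.854 = 26.1 ft/s.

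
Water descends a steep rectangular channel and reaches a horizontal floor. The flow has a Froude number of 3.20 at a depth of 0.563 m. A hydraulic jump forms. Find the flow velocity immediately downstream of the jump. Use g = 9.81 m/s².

Fr₁ = 3.20 (given).
By Bélanger, y₂/y₁ = ½[√(1 + 8Fr₁²) − 1] = ½[√82.92 − 1] = 4.05.
y₂ = 4.05 × 0.563 = 2.28 m.
V₁ = Fr₁·√(g·y₁) = 3.20×√(9.81×0.563) = 7.52 m/s; q = V₁·y₁ = 4.23 m²/s.
V₂ = q/y₂ = 4.23/2.28 = 1.86 m/s.

V₂ = 1.86 m/s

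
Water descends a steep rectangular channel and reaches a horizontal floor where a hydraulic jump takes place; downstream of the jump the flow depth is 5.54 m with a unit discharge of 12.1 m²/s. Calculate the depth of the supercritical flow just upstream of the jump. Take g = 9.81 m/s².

y₁ = 0.844 m

V₂ = q/y₂ = 12.1/5.54 = 2.18 m/s; Fr₂ = V₂/√(g·y₂) = 0.296.
The Bélanger relation is symmetric: y₁/y₂ = ½[√(1 + 8Fr₂²) − 1] = ½[√1.702 − 1] = 0.152.
y₁ = 0.152 × 5.54 = 0.844 m.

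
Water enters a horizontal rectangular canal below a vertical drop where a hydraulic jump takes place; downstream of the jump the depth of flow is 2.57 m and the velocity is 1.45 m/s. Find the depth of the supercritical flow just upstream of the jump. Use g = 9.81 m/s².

y₁ = 0.374 m

Fr₂ = V₂/√(g·y₂) = 1.45/√(9.81×2.57) = 0.289.
The Bélanger relation is symmetric: y₁/y₂ = ½[√(1 + 8Fr₂²) − 1] = ½[√1.667 − 1] = 0.146.
y₁ = 0.146 × 2.57 = 0.374 m.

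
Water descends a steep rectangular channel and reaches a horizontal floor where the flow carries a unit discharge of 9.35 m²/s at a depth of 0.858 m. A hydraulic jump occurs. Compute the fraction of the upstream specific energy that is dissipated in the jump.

ΔE/E₁ = 0.362 (36.2%)

V₁ = q/y₁ = 9.35/0.858 = 10.9 m/s. Fr₁ = V₁/√(g·y₁) = 10.9/√(9.81×0.858) = 3.76.
Conjugate-depth relation: y₂/y₁ = ½[√(1 + 8Fr₁²) − 1] = ½[√113.9 − 1] = 4.84.
y₂ = 4.84 × 0.858 = 4.15 m.
E₁ = y₁ + V₁²/2g = 6.91 m. ΔE = (y₂ − y₁)³/(4y₁y₂) = 2.50 m. ΔE/E₁ = 2.50/6.91 = 0.362.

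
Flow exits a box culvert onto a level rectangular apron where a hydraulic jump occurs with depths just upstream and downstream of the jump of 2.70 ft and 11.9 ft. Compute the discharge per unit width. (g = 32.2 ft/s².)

For a rectangular channel the momentum equation gives q² = ½·g·y₁·y₂·(y₁ + y₂) = ½×32.2×2.70×11.9×14.6 = 7552.
q = √7552 = 86.9 ft²/s.

q = 86.9 ft²/s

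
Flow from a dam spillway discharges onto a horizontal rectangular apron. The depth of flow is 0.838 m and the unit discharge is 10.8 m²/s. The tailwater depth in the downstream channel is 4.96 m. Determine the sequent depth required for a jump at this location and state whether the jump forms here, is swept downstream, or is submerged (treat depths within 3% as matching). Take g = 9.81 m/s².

y₂ = 4.92 m; the jump forms here

V₁ = q/y₁ = 10.8/0.838 = 12.9 m/s. Fr₁ = V₁/√(g·y₁) = 12.9/√(9.81×0.838) = 4.49.
From the momentum equation for a rectangular channel, y₂/y₁ = ½[√(1 + 8Fr₁²) − 1] = ½[√162.6 − 1] = 5.88.
y₂ = 5.88 × 0.838 = 4.92 m.
Tailwater y_tw = 4.96 m: y_tw ≈ y₂, so the jump forms here.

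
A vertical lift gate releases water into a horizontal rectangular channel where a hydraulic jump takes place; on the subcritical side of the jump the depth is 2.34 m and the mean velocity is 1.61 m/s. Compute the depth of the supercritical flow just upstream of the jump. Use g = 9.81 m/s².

Fr₂ = V₂/√(g·y₂) = 1.61/√(9.81×2.34) = 0.336.
Applying the sequent-depth relation in reverse, y₁/y₂ = ½[√(1 + 8Fr₂²) − 1] = ½[√1.903 − 1] = 0.190.
y₁ = 0.190 × 2.34 = 0.444 m.

y₁ = 0.444 m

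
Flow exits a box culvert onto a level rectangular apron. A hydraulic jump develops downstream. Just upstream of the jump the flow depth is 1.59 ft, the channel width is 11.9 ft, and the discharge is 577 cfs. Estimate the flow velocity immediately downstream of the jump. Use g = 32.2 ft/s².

V₂ = 5.50 ft/s

q = Q/b = 577/11.9 = 48.5 ft²/s; V₁ = q/y₁ = 30.5 ft/s. Fr₁ = V₁/√(g·y₁) = 4.26.
From the momentum equation for a rectangular channel, y₂/y₁ = ½[√(1 + 8Fr₁²) − 1] = ½[√146.3 − 1] = 5.55.
y₂ = 5.55 × 1.59 = 8.82 ft.
V₂ = q/y₂ = 48.5/8.82 = 5.50 ft/s.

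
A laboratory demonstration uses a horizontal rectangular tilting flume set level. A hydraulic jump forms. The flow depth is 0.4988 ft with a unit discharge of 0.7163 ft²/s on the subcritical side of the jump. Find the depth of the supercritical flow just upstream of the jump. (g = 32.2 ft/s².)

y₁ = 0.1057 ft

V₂ = q/y₂ = 0.7163/0.4988 = 1.436 ft/s; Fr₂ = V₂/√(g·y₂) = 0.3583.
Since the conjugate-depth ratio holds either way, y₁/y₂ = ½[√(1 + 8Fr₂²) − 1] = ½[√2.0272 − 1] = 0.2119.
y₁ = 0.2119 × 0.4988 = 0.1057 ft.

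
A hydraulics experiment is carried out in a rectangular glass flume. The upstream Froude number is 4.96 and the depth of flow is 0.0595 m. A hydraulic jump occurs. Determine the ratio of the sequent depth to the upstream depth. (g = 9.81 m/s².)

y₂/y₁ = 6.53

Fr₁ = 4.96 (given).
Bélanger equation: y₂/y₁ = ½[√(1 + 8Fr₁²) − 1] = ½[√197.8 − 1] = 6.53.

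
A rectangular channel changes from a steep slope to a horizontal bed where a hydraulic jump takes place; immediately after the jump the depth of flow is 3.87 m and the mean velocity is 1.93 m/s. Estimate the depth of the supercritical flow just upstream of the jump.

y₁ = 0.650 m

Fr₂ = V₂/√(g·y₂) = 1.93/√(9.81×3.87) = 0.313.
Applying the sequent-depth relation in reverse, y₁/y₂ = ½[√(1 + 8Fr₂²) − 1] = ½[√1.785 − 1] = 0.168.
y₁ = 0.168 × 3.87 = 0.650 m.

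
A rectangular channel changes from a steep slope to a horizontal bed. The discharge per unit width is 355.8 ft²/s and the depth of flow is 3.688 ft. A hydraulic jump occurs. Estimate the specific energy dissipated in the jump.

ΔE = 102.8 ft

V₁ = q/y₁ = 355.8/3.688 = 96.48 ft/s. Fr₁ = V₁/√(g·y₁) = 96.48/√(32.2×3.688) = 8.853.
Bélanger equation: y₂/y₁ = ½[√(1 + 8Fr₁²) − 1] = ½[√628.01 − 1] = 12.03.
y₂ = 12.03 × 3.688 = 44.37 ft.
V₂ = q/y₂ = 355.8/44.37 = 8.020 ft/s. E₁ = y₁ + V₁²/2g = 148.2 ft; E₂ = y₂ + V₂²/2g = 45.37 ft. ΔE = E₁ − E₂ = 102.8 ft.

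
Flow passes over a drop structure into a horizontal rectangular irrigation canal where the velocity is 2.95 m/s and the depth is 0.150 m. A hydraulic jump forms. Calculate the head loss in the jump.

ΔE = 0.0971 m

Fr₁ = V₁/√(g·y₁) = 2.95/√(9.81×0.150) = 2.43.
Conjugate-depth relation: y₂/y₁ = ½[√(1 + 8Fr₁²) − 1] = ½[√48.31 − 1] = 2.98.
y₂ = 2.98 × 0.150 = 0.446 m.
Head loss: ΔE = (y₂ − y₁)³/(4y₁y₂) = (0.446 − 0.150)³/(4×0.150×0.446) = 0.0260/0.268 = 0.0971 m.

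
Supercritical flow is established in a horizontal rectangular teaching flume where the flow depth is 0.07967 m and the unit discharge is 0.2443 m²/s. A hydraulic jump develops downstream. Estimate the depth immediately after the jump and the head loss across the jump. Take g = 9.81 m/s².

V₁ = q/y₁ = 0.2443/0.07967 = 3.066 m/s. Fr₁ = V₁/√(g·y₁) = 3.066/√(9.81×0.07967) = 3.469.
By Bélanger, y₂/y₁ = ½[√(1 + 8Fr₁²) − 1] = ½[√97.246 − 1] = 4.431.
y₂ = 4.431 × 0.07967 = 0.3530 m.
Head loss: ΔE = (y₂ − y₁)³/(4y₁y₂) = (0.3530 − 0.07967)³/(4×0.07967×0.3530) = 0.02042/0.1125 = 0.1815 m.

y₂ = 0.3530 m; ΔE = 0.1815 m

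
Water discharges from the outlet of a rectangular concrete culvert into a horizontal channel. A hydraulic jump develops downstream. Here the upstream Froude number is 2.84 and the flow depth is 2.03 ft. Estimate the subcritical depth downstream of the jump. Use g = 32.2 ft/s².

Fr₁ = 2.84 (given).
Conjugate-depth relation: y₂/y₁ = ½[√(1 + 8Fr₁²) − 1] = ½[√65.52 − 1] = 3.55.
y₂ = 3.55 × 2.03 = 7.20 ft.

y₂ = 7.20 ft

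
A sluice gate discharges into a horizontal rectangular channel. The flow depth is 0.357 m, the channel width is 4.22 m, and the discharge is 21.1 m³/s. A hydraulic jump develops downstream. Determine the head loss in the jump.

q = Q/b = 21.1/4.22 = 5.00 m²/s; V₁ = q/y₁ = 14.0 m/s. Fr₁ = V₁/√(g·y₁) = 7.48.
Sequent-depth ratio: y₂/y₁ = ½[√(1 + 8Fr₁²) − 1] = ½[√449.1 − 1] = 10.1.
y₂ = 10.1 × 0.357 = 3.60 m.
V₂ = q/y₂ = 5.00/3.60 = 1.39 m/s. E₁ = y₁ + V₁²/2g = 10.4 m; E₂ = y₂ + V₂²/2g = 3.70 m. ΔE = E₁ − E₂ = 6.65 m.

ΔE = 6.65 m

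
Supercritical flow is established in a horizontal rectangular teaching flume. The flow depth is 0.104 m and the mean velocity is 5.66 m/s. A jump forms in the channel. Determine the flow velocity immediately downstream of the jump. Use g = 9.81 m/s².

V₂ = 0.761 m/s

Fr₁ = V₁/√(g·y₁) = 5.66/√(9.81×0.104) = 5.60.
Sequent-depth ratio: y₂/y₁ = ½[√(1 + 8Fr₁²) − 1] = ½[√252.2 − 1] = 7.44.
y₂ = 7.44 × 0.104 = 0.774 m.
q = V₁·y₁ = 5.66 × 0.104 = 0.589 m²/s.
V₂ = q/y₂ = 0.589/0.774 = 0.761 m/s.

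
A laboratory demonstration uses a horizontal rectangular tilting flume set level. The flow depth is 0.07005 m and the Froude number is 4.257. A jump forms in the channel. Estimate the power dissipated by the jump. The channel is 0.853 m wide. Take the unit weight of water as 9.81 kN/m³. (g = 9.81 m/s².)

Fr₁ = 4.257 (given).
Bélanger equation: y₂/y₁ = ½[√(1 + 8Fr₁²) − 1] = ½[√145.98 − 1] = 5.541.
y₂ = 5.541 × 0.07005 = 0.3881 m.
Head loss: ΔE = (y₂ − y₁)³/(4y₁y₂) = (0.3881 − 0.07005)³/(4×0.07005×0.3881) = 0.03219/0.1088 = 0.2960 m.
V₁ = Fr₁·√(g·y₁) = 4.257×√(9.81×0.07005) = 3.529 m/s; q = V₁·y₁ = 0.2472 m²/s. Q = q·b = 0.2472 × 0.853 = 0.2109 m³/s. P = γ·Q·ΔE = 9.81 × 0.2109 × 0.2960 = 0.6122 kW.

P = 0.6122 kW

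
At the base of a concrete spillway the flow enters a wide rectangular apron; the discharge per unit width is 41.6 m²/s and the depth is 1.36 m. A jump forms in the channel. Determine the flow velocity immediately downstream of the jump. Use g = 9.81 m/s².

V₂ = 2.69 m/s

V₁ = q/y₁ = 41.6/1.36 = 30.6 m/s. Fr₁ = V₁/√(g·y₁) = 30.6/√(9.81×1.36) = 8.37.
By Bélanger, y₂/y₁ = ½[√(1 + 8Fr₁²) − 1] = ½[√562.0 − 1] = 11.4.
y₂ = 11.4 × 1.36 = 15.4 m.
V₂ = q/y₂ = 41.6/15.4 = 2.69 m/s.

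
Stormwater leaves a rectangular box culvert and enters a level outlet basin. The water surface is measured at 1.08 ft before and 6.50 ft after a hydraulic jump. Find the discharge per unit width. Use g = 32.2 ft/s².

q = 29.3 ft²/s

For a rectangular channel the momentum equation gives q² = ½·g·y₁·y₂·(y₁ + y₂) = ½×32.2×1.08×6.50×7.58 = 857.
q = √857 = 29.3 ft²/s.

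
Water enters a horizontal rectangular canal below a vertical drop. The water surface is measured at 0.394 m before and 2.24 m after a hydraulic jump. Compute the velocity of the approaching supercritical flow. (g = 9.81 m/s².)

For a rectangular channel the momentum equation gives q² = ½·g·y₁·y₂·(y₁ + y₂) = ½×9.81×0.394×2.24×2.63 = 11.4.
q = √11.4 = 3.38 m²/s.
V₁ = q/y₁ = 3.38/0.394 = 8.57 m/s.

V₁ = 8.57 m/s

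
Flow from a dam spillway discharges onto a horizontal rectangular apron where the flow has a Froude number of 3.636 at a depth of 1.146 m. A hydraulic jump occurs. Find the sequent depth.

Fr₁ = 3.636 (given).
From the momentum equation for a rectangular channel, y₂/y₁ = ½[√(1 + 8Fr₁²) − 1] = ½[√106.76 − 1] = 4.666.
y₂ = 4.666 × 1.146 = 5.348 m.

y₂ = 5.348 m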